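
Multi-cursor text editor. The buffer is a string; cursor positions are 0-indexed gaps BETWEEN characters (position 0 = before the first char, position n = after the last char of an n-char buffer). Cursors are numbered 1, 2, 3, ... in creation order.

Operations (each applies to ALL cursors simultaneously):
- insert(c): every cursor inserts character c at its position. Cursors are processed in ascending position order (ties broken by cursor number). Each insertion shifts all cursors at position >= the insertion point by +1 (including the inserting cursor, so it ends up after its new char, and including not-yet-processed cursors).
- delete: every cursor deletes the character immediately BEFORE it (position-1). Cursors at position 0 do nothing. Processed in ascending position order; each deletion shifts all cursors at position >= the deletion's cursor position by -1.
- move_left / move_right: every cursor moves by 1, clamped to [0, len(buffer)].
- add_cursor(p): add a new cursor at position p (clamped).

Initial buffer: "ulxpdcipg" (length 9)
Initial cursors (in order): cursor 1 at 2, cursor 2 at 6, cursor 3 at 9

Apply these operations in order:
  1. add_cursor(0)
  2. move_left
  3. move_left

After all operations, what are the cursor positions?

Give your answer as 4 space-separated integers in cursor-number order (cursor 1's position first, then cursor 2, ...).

Answer: 0 4 7 0

Derivation:
After op 1 (add_cursor(0)): buffer="ulxpdcipg" (len 9), cursors c4@0 c1@2 c2@6 c3@9, authorship .........
After op 2 (move_left): buffer="ulxpdcipg" (len 9), cursors c4@0 c1@1 c2@5 c3@8, authorship .........
After op 3 (move_left): buffer="ulxpdcipg" (len 9), cursors c1@0 c4@0 c2@4 c3@7, authorship .........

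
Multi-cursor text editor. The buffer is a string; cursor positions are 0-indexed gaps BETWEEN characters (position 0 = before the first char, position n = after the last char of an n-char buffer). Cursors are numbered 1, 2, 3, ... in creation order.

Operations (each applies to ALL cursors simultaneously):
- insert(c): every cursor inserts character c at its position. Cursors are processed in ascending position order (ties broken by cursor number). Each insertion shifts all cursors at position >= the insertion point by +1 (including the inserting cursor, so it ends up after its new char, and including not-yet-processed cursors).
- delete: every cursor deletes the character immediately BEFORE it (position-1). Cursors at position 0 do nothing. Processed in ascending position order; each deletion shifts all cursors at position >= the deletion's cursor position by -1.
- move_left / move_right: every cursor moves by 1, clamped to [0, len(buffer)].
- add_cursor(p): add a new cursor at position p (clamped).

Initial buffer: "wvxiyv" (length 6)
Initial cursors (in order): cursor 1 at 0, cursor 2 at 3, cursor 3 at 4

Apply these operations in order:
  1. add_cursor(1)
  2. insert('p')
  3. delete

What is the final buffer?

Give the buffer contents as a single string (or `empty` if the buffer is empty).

After op 1 (add_cursor(1)): buffer="wvxiyv" (len 6), cursors c1@0 c4@1 c2@3 c3@4, authorship ......
After op 2 (insert('p')): buffer="pwpvxpipyv" (len 10), cursors c1@1 c4@3 c2@6 c3@8, authorship 1.4..2.3..
After op 3 (delete): buffer="wvxiyv" (len 6), cursors c1@0 c4@1 c2@3 c3@4, authorship ......

Answer: wvxiyv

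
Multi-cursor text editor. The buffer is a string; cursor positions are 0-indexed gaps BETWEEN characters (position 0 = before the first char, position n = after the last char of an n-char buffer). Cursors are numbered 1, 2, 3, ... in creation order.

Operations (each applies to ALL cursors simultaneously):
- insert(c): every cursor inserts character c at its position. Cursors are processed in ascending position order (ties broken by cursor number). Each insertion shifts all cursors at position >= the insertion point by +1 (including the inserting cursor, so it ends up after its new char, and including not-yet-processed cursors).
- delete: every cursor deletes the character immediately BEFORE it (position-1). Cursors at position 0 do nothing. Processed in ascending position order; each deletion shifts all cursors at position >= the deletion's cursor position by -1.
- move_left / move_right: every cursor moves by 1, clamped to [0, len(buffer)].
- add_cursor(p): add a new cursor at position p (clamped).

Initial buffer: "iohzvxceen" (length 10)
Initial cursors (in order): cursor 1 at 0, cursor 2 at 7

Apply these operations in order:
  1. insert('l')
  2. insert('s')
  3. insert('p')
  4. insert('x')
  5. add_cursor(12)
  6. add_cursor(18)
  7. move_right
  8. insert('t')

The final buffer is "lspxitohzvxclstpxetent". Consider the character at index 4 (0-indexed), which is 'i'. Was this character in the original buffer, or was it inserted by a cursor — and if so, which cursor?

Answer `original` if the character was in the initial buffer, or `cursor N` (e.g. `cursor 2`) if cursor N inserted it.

After op 1 (insert('l')): buffer="liohzvxcleen" (len 12), cursors c1@1 c2@9, authorship 1.......2...
After op 2 (insert('s')): buffer="lsiohzvxclseen" (len 14), cursors c1@2 c2@11, authorship 11.......22...
After op 3 (insert('p')): buffer="lspiohzvxclspeen" (len 16), cursors c1@3 c2@13, authorship 111.......222...
After op 4 (insert('x')): buffer="lspxiohzvxclspxeen" (len 18), cursors c1@4 c2@15, authorship 1111.......2222...
After op 5 (add_cursor(12)): buffer="lspxiohzvxclspxeen" (len 18), cursors c1@4 c3@12 c2@15, authorship 1111.......2222...
After op 6 (add_cursor(18)): buffer="lspxiohzvxclspxeen" (len 18), cursors c1@4 c3@12 c2@15 c4@18, authorship 1111.......2222...
After op 7 (move_right): buffer="lspxiohzvxclspxeen" (len 18), cursors c1@5 c3@13 c2@16 c4@18, authorship 1111.......2222...
After op 8 (insert('t')): buffer="lspxitohzvxclstpxetent" (len 22), cursors c1@6 c3@15 c2@19 c4@22, authorship 1111.1......22322.2..4
Authorship (.=original, N=cursor N): 1 1 1 1 . 1 . . . . . . 2 2 3 2 2 . 2 . . 4
Index 4: author = original

Answer: original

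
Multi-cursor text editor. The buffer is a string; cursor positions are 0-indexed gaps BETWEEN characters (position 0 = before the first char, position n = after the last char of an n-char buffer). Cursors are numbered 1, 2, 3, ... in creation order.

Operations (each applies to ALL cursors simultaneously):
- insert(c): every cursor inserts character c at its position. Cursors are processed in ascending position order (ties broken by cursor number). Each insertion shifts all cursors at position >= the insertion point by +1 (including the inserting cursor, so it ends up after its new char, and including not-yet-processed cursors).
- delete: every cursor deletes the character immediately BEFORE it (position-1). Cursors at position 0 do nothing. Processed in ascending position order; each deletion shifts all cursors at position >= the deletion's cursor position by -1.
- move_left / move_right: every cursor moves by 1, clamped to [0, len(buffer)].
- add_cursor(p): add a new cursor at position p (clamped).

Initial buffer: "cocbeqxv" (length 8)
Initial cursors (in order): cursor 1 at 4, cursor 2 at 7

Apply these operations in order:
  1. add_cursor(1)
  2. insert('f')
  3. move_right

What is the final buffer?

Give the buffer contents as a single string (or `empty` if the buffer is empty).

After op 1 (add_cursor(1)): buffer="cocbeqxv" (len 8), cursors c3@1 c1@4 c2@7, authorship ........
After op 2 (insert('f')): buffer="cfocbfeqxfv" (len 11), cursors c3@2 c1@6 c2@10, authorship .3...1...2.
After op 3 (move_right): buffer="cfocbfeqxfv" (len 11), cursors c3@3 c1@7 c2@11, authorship .3...1...2.

Answer: cfocbfeqxfv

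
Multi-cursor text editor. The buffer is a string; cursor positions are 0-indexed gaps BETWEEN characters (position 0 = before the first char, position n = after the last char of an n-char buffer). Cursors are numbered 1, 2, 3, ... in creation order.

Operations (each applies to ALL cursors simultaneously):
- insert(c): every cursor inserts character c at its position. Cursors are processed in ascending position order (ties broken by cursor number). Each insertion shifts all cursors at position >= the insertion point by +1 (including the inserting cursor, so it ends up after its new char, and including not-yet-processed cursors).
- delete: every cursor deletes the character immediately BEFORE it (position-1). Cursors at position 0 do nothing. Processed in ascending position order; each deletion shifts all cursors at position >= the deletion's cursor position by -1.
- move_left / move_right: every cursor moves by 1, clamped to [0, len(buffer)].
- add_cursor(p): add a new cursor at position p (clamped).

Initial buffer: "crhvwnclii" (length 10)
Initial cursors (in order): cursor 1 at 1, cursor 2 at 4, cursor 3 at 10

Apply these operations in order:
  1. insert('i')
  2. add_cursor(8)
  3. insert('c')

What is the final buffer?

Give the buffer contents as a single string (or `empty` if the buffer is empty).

After op 1 (insert('i')): buffer="cirhviwncliii" (len 13), cursors c1@2 c2@6 c3@13, authorship .1...2......3
After op 2 (add_cursor(8)): buffer="cirhviwncliii" (len 13), cursors c1@2 c2@6 c4@8 c3@13, authorship .1...2......3
After op 3 (insert('c')): buffer="cicrhvicwnccliiic" (len 17), cursors c1@3 c2@8 c4@11 c3@17, authorship .11...22..4....33

Answer: cicrhvicwnccliiic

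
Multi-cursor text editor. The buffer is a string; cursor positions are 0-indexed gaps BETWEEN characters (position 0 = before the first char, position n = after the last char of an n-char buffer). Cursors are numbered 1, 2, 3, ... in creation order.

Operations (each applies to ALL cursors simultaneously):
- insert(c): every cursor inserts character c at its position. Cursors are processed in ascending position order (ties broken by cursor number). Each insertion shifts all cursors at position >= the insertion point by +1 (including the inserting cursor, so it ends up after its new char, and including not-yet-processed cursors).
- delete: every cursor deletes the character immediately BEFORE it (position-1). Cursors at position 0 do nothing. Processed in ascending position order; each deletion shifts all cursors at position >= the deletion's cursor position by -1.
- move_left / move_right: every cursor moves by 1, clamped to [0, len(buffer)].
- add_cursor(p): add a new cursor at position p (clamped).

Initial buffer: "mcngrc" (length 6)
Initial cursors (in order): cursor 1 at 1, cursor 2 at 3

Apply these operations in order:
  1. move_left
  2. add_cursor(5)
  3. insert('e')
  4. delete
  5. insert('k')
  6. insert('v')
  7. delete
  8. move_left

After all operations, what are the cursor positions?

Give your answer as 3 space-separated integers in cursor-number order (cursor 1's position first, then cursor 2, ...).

After op 1 (move_left): buffer="mcngrc" (len 6), cursors c1@0 c2@2, authorship ......
After op 2 (add_cursor(5)): buffer="mcngrc" (len 6), cursors c1@0 c2@2 c3@5, authorship ......
After op 3 (insert('e')): buffer="emcengrec" (len 9), cursors c1@1 c2@4 c3@8, authorship 1..2...3.
After op 4 (delete): buffer="mcngrc" (len 6), cursors c1@0 c2@2 c3@5, authorship ......
After op 5 (insert('k')): buffer="kmckngrkc" (len 9), cursors c1@1 c2@4 c3@8, authorship 1..2...3.
After op 6 (insert('v')): buffer="kvmckvngrkvc" (len 12), cursors c1@2 c2@6 c3@11, authorship 11..22...33.
After op 7 (delete): buffer="kmckngrkc" (len 9), cursors c1@1 c2@4 c3@8, authorship 1..2...3.
After op 8 (move_left): buffer="kmckngrkc" (len 9), cursors c1@0 c2@3 c3@7, authorship 1..2...3.

Answer: 0 3 7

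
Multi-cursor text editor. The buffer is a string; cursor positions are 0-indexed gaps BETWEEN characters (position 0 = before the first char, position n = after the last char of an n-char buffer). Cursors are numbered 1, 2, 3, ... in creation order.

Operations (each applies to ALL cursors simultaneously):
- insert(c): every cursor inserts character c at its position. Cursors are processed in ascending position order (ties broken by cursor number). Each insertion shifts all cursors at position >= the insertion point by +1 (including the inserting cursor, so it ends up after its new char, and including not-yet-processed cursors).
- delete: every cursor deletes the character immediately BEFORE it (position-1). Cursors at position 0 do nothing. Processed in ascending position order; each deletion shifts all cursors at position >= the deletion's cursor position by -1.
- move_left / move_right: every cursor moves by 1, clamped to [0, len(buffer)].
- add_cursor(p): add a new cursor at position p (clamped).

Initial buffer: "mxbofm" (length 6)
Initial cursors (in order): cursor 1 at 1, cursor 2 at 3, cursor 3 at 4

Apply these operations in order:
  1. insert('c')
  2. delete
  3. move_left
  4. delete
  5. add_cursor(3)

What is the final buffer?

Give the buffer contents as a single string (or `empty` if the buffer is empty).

Answer: mofm

Derivation:
After op 1 (insert('c')): buffer="mcxbcocfm" (len 9), cursors c1@2 c2@5 c3@7, authorship .1..2.3..
After op 2 (delete): buffer="mxbofm" (len 6), cursors c1@1 c2@3 c3@4, authorship ......
After op 3 (move_left): buffer="mxbofm" (len 6), cursors c1@0 c2@2 c3@3, authorship ......
After op 4 (delete): buffer="mofm" (len 4), cursors c1@0 c2@1 c3@1, authorship ....
After op 5 (add_cursor(3)): buffer="mofm" (len 4), cursors c1@0 c2@1 c3@1 c4@3, authorship ....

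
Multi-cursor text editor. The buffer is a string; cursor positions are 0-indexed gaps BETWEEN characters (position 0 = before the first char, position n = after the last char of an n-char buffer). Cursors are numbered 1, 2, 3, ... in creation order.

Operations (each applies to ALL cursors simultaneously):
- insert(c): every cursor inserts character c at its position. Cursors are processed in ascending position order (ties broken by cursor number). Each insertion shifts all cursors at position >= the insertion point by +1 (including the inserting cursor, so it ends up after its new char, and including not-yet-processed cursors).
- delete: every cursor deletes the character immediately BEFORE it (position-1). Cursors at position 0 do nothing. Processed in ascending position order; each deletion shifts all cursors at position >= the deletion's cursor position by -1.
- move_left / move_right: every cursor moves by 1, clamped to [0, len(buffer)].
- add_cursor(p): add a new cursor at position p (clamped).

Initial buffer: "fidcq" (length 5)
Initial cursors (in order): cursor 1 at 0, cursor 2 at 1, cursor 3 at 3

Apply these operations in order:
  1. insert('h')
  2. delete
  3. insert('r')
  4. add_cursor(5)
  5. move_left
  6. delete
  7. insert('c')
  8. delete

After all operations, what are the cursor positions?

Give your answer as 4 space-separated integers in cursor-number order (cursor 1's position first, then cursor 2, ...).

Answer: 0 1 2 2

Derivation:
After op 1 (insert('h')): buffer="hfhidhcq" (len 8), cursors c1@1 c2@3 c3@6, authorship 1.2..3..
After op 2 (delete): buffer="fidcq" (len 5), cursors c1@0 c2@1 c3@3, authorship .....
After op 3 (insert('r')): buffer="rfridrcq" (len 8), cursors c1@1 c2@3 c3@6, authorship 1.2..3..
After op 4 (add_cursor(5)): buffer="rfridrcq" (len 8), cursors c1@1 c2@3 c4@5 c3@6, authorship 1.2..3..
After op 5 (move_left): buffer="rfridrcq" (len 8), cursors c1@0 c2@2 c4@4 c3@5, authorship 1.2..3..
After op 6 (delete): buffer="rrrcq" (len 5), cursors c1@0 c2@1 c3@2 c4@2, authorship 123..
After op 7 (insert('c')): buffer="crcrccrcq" (len 9), cursors c1@1 c2@3 c3@6 c4@6, authorship 1122343..
After op 8 (delete): buffer="rrrcq" (len 5), cursors c1@0 c2@1 c3@2 c4@2, authorship 123..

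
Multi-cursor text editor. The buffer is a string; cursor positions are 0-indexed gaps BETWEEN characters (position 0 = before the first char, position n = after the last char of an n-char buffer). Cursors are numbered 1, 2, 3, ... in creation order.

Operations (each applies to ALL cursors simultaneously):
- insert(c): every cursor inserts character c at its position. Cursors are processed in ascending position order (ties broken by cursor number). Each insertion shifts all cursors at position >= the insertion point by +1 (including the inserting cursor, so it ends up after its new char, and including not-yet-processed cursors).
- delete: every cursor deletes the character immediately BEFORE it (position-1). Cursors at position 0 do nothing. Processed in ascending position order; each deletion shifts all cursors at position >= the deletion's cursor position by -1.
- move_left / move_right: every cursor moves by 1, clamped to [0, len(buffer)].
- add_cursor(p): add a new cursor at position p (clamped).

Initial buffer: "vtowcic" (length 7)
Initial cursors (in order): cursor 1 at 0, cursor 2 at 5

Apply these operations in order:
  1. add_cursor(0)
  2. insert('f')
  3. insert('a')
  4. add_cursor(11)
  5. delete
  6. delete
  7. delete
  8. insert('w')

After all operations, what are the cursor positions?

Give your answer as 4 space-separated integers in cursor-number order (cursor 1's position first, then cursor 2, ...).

Answer: 2 5 2 5

Derivation:
After op 1 (add_cursor(0)): buffer="vtowcic" (len 7), cursors c1@0 c3@0 c2@5, authorship .......
After op 2 (insert('f')): buffer="ffvtowcfic" (len 10), cursors c1@2 c3@2 c2@8, authorship 13.....2..
After op 3 (insert('a')): buffer="ffaavtowcfaic" (len 13), cursors c1@4 c3@4 c2@11, authorship 1313.....22..
After op 4 (add_cursor(11)): buffer="ffaavtowcfaic" (len 13), cursors c1@4 c3@4 c2@11 c4@11, authorship 1313.....22..
After op 5 (delete): buffer="ffvtowcic" (len 9), cursors c1@2 c3@2 c2@7 c4@7, authorship 13.......
After op 6 (delete): buffer="vtoic" (len 5), cursors c1@0 c3@0 c2@3 c4@3, authorship .....
After op 7 (delete): buffer="vic" (len 3), cursors c1@0 c3@0 c2@1 c4@1, authorship ...
After op 8 (insert('w')): buffer="wwvwwic" (len 7), cursors c1@2 c3@2 c2@5 c4@5, authorship 13.24..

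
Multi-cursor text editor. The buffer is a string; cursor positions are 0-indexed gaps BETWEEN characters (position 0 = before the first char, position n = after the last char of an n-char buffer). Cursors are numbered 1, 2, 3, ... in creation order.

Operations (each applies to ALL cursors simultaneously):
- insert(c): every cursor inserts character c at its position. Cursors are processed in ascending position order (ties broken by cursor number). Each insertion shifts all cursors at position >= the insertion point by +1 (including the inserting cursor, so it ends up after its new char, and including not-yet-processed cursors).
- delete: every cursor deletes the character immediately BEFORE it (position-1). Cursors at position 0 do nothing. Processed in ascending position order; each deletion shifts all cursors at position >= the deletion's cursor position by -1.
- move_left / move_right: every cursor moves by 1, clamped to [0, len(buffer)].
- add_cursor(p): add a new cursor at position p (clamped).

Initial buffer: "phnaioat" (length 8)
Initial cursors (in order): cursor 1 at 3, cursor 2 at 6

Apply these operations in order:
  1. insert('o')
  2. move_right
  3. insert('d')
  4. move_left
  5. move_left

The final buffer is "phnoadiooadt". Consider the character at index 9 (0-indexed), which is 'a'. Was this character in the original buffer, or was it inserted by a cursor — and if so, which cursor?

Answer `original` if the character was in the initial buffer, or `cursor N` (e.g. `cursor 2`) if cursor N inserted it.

After op 1 (insert('o')): buffer="phnoaiooat" (len 10), cursors c1@4 c2@8, authorship ...1...2..
After op 2 (move_right): buffer="phnoaiooat" (len 10), cursors c1@5 c2@9, authorship ...1...2..
After op 3 (insert('d')): buffer="phnoadiooadt" (len 12), cursors c1@6 c2@11, authorship ...1.1..2.2.
After op 4 (move_left): buffer="phnoadiooadt" (len 12), cursors c1@5 c2@10, authorship ...1.1..2.2.
After op 5 (move_left): buffer="phnoadiooadt" (len 12), cursors c1@4 c2@9, authorship ...1.1..2.2.
Authorship (.=original, N=cursor N): . . . 1 . 1 . . 2 . 2 .
Index 9: author = original

Answer: original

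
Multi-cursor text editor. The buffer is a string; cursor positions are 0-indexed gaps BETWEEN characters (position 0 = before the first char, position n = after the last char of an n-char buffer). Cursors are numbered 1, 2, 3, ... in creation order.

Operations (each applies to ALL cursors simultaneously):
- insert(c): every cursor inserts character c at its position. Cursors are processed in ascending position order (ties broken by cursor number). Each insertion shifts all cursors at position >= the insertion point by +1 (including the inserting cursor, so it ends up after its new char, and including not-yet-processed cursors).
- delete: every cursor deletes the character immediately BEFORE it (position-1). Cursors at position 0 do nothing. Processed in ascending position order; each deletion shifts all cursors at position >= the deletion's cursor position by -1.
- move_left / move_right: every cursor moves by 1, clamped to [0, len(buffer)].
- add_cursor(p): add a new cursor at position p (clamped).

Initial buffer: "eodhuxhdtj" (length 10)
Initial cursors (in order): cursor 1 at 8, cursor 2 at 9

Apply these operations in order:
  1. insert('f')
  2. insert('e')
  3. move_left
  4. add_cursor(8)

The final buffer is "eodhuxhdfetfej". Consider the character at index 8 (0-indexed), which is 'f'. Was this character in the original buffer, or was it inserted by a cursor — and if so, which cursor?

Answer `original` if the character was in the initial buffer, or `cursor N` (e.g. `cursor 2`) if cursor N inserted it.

Answer: cursor 1

Derivation:
After op 1 (insert('f')): buffer="eodhuxhdftfj" (len 12), cursors c1@9 c2@11, authorship ........1.2.
After op 2 (insert('e')): buffer="eodhuxhdfetfej" (len 14), cursors c1@10 c2@13, authorship ........11.22.
After op 3 (move_left): buffer="eodhuxhdfetfej" (len 14), cursors c1@9 c2@12, authorship ........11.22.
After op 4 (add_cursor(8)): buffer="eodhuxhdfetfej" (len 14), cursors c3@8 c1@9 c2@12, authorship ........11.22.
Authorship (.=original, N=cursor N): . . . . . . . . 1 1 . 2 2 .
Index 8: author = 1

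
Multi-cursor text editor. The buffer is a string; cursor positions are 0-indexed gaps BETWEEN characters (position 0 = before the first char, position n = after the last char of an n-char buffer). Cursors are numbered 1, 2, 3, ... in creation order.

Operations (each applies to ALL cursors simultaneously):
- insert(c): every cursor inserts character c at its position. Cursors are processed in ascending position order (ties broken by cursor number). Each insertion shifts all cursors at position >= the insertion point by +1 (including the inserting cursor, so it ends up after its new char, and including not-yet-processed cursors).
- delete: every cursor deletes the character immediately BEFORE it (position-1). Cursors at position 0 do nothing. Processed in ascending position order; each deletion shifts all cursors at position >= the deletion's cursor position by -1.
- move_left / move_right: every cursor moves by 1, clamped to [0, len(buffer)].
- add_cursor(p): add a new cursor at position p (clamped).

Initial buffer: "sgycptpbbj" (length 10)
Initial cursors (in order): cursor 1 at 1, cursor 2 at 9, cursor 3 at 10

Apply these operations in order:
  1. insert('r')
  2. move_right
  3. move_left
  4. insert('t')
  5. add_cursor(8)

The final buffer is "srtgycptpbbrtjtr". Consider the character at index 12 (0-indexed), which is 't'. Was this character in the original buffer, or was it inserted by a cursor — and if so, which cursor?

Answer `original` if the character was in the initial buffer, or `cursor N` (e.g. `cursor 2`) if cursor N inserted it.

After op 1 (insert('r')): buffer="srgycptpbbrjr" (len 13), cursors c1@2 c2@11 c3@13, authorship .1........2.3
After op 2 (move_right): buffer="srgycptpbbrjr" (len 13), cursors c1@3 c2@12 c3@13, authorship .1........2.3
After op 3 (move_left): buffer="srgycptpbbrjr" (len 13), cursors c1@2 c2@11 c3@12, authorship .1........2.3
After op 4 (insert('t')): buffer="srtgycptpbbrtjtr" (len 16), cursors c1@3 c2@13 c3@15, authorship .11........22.33
After op 5 (add_cursor(8)): buffer="srtgycptpbbrtjtr" (len 16), cursors c1@3 c4@8 c2@13 c3@15, authorship .11........22.33
Authorship (.=original, N=cursor N): . 1 1 . . . . . . . . 2 2 . 3 3
Index 12: author = 2

Answer: cursor 2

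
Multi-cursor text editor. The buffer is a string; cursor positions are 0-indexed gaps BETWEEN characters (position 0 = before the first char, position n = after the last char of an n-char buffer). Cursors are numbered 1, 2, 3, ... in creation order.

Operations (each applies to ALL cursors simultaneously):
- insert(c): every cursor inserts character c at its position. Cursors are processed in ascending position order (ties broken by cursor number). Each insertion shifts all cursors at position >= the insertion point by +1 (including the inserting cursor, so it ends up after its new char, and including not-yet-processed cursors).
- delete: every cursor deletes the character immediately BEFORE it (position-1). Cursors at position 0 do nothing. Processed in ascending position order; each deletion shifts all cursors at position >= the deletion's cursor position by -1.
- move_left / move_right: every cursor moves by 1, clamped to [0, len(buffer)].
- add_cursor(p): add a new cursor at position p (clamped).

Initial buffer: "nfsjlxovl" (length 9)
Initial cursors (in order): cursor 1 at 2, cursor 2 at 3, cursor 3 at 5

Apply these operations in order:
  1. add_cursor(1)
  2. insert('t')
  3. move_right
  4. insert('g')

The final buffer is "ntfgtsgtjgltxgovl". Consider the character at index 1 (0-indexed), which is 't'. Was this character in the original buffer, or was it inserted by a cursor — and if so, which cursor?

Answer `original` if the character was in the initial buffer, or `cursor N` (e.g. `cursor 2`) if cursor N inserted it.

Answer: cursor 4

Derivation:
After op 1 (add_cursor(1)): buffer="nfsjlxovl" (len 9), cursors c4@1 c1@2 c2@3 c3@5, authorship .........
After op 2 (insert('t')): buffer="ntftstjltxovl" (len 13), cursors c4@2 c1@4 c2@6 c3@9, authorship .4.1.2..3....
After op 3 (move_right): buffer="ntftstjltxovl" (len 13), cursors c4@3 c1@5 c2@7 c3@10, authorship .4.1.2..3....
After op 4 (insert('g')): buffer="ntfgtsgtjgltxgovl" (len 17), cursors c4@4 c1@7 c2@10 c3@14, authorship .4.41.12.2.3.3...
Authorship (.=original, N=cursor N): . 4 . 4 1 . 1 2 . 2 . 3 . 3 . . .
Index 1: author = 4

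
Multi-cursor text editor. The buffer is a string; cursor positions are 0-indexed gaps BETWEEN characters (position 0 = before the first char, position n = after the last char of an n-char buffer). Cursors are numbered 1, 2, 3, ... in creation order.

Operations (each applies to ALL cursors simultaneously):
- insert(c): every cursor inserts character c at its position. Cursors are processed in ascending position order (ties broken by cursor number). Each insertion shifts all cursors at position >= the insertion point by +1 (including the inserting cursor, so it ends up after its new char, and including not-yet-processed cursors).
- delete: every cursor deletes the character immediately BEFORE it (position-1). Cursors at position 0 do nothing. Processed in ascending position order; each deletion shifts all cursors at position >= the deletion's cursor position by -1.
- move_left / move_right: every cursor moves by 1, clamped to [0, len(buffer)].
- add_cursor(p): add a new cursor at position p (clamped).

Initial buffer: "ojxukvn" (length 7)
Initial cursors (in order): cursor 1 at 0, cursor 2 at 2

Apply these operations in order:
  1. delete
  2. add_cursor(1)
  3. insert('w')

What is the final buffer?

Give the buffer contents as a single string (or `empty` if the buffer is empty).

After op 1 (delete): buffer="oxukvn" (len 6), cursors c1@0 c2@1, authorship ......
After op 2 (add_cursor(1)): buffer="oxukvn" (len 6), cursors c1@0 c2@1 c3@1, authorship ......
After op 3 (insert('w')): buffer="wowwxukvn" (len 9), cursors c1@1 c2@4 c3@4, authorship 1.23.....

Answer: wowwxukvn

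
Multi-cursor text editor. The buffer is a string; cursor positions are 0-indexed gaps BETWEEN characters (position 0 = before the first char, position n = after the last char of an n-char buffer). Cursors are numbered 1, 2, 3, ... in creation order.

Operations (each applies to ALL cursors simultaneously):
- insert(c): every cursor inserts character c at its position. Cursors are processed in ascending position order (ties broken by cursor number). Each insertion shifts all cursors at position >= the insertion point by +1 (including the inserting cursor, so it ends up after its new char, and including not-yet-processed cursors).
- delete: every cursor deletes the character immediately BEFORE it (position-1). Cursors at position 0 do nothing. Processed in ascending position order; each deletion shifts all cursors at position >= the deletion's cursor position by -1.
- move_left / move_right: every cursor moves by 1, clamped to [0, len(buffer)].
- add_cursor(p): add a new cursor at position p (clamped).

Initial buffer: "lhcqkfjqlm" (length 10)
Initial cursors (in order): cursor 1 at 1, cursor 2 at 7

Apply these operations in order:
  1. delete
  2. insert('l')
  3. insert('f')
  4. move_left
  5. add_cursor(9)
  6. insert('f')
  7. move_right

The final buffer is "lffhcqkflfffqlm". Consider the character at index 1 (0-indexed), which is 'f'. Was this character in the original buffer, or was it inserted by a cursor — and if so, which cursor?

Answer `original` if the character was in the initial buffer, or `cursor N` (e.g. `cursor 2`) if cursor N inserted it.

After op 1 (delete): buffer="hcqkfqlm" (len 8), cursors c1@0 c2@5, authorship ........
After op 2 (insert('l')): buffer="lhcqkflqlm" (len 10), cursors c1@1 c2@7, authorship 1.....2...
After op 3 (insert('f')): buffer="lfhcqkflfqlm" (len 12), cursors c1@2 c2@9, authorship 11.....22...
After op 4 (move_left): buffer="lfhcqkflfqlm" (len 12), cursors c1@1 c2@8, authorship 11.....22...
After op 5 (add_cursor(9)): buffer="lfhcqkflfqlm" (len 12), cursors c1@1 c2@8 c3@9, authorship 11.....22...
After op 6 (insert('f')): buffer="lffhcqkflfffqlm" (len 15), cursors c1@2 c2@10 c3@12, authorship 111.....2223...
After op 7 (move_right): buffer="lffhcqkflfffqlm" (len 15), cursors c1@3 c2@11 c3@13, authorship 111.....2223...
Authorship (.=original, N=cursor N): 1 1 1 . . . . . 2 2 2 3 . . .
Index 1: author = 1

Answer: cursor 1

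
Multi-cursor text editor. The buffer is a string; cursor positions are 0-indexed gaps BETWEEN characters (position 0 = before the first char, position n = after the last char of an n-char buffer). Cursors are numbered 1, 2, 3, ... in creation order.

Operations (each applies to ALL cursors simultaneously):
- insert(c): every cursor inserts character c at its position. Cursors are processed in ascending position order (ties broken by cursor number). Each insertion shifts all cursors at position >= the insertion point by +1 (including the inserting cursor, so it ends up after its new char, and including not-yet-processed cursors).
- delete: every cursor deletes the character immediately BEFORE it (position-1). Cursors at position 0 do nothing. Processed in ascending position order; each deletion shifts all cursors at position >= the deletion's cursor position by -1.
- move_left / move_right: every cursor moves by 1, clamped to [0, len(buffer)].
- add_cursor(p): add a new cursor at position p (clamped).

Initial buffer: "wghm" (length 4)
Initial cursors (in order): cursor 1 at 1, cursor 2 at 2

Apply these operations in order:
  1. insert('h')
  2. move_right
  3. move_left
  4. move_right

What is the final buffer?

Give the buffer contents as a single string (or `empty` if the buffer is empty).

After op 1 (insert('h')): buffer="whghhm" (len 6), cursors c1@2 c2@4, authorship .1.2..
After op 2 (move_right): buffer="whghhm" (len 6), cursors c1@3 c2@5, authorship .1.2..
After op 3 (move_left): buffer="whghhm" (len 6), cursors c1@2 c2@4, authorship .1.2..
After op 4 (move_right): buffer="whghhm" (len 6), cursors c1@3 c2@5, authorship .1.2..

Answer: whghhm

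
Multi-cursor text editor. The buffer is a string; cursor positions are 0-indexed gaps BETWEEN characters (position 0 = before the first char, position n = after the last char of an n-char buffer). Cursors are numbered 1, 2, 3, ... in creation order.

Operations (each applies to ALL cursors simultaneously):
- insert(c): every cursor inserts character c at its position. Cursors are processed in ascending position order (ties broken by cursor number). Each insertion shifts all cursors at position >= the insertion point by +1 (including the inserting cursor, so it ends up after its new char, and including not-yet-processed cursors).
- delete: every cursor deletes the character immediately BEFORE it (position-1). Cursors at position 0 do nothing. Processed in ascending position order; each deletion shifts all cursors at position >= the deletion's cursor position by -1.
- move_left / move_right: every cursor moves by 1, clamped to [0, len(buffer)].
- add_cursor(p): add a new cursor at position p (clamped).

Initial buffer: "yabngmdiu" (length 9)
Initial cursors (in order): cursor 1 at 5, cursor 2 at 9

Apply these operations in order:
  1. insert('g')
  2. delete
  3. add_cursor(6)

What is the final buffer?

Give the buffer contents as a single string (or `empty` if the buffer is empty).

Answer: yabngmdiu

Derivation:
After op 1 (insert('g')): buffer="yabnggmdiug" (len 11), cursors c1@6 c2@11, authorship .....1....2
After op 2 (delete): buffer="yabngmdiu" (len 9), cursors c1@5 c2@9, authorship .........
After op 3 (add_cursor(6)): buffer="yabngmdiu" (len 9), cursors c1@5 c3@6 c2@9, authorship .........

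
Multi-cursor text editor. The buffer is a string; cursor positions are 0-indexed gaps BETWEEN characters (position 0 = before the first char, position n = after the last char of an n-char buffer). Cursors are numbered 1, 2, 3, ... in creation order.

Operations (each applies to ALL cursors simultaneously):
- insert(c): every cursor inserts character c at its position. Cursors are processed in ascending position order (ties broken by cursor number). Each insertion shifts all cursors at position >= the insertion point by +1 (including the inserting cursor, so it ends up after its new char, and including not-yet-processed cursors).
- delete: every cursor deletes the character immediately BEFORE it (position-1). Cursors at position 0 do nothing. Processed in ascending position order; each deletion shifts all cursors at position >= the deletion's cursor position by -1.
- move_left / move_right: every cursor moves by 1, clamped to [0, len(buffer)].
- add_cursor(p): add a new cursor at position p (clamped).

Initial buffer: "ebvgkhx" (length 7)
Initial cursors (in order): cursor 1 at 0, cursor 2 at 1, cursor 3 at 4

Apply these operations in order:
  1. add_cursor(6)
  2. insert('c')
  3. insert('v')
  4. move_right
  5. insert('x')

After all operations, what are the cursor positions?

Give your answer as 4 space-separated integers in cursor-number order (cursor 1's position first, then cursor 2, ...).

After op 1 (add_cursor(6)): buffer="ebvgkhx" (len 7), cursors c1@0 c2@1 c3@4 c4@6, authorship .......
After op 2 (insert('c')): buffer="cecbvgckhcx" (len 11), cursors c1@1 c2@3 c3@7 c4@10, authorship 1.2...3..4.
After op 3 (insert('v')): buffer="cvecvbvgcvkhcvx" (len 15), cursors c1@2 c2@5 c3@10 c4@14, authorship 11.22...33..44.
After op 4 (move_right): buffer="cvecvbvgcvkhcvx" (len 15), cursors c1@3 c2@6 c3@11 c4@15, authorship 11.22...33..44.
After op 5 (insert('x')): buffer="cvexcvbxvgcvkxhcvxx" (len 19), cursors c1@4 c2@8 c3@14 c4@19, authorship 11.122.2..33.3.44.4

Answer: 4 8 14 19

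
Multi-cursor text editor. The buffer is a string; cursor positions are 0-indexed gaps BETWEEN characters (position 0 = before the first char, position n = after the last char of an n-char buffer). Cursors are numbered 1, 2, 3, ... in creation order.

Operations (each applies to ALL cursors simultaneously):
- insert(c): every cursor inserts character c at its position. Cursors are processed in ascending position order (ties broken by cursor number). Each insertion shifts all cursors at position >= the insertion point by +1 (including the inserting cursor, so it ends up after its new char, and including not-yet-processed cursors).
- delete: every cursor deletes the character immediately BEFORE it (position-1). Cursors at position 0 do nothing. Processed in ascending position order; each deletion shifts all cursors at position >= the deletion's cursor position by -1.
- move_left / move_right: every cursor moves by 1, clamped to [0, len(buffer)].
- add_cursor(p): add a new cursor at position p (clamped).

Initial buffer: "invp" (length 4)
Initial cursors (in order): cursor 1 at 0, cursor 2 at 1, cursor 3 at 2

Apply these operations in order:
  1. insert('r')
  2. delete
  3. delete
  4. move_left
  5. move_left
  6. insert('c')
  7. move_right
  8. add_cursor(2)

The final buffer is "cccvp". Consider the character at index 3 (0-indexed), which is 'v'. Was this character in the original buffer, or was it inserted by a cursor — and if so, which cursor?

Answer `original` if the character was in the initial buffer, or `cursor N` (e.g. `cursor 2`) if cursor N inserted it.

After op 1 (insert('r')): buffer="rirnrvp" (len 7), cursors c1@1 c2@3 c3@5, authorship 1.2.3..
After op 2 (delete): buffer="invp" (len 4), cursors c1@0 c2@1 c3@2, authorship ....
After op 3 (delete): buffer="vp" (len 2), cursors c1@0 c2@0 c3@0, authorship ..
After op 4 (move_left): buffer="vp" (len 2), cursors c1@0 c2@0 c3@0, authorship ..
After op 5 (move_left): buffer="vp" (len 2), cursors c1@0 c2@0 c3@0, authorship ..
After op 6 (insert('c')): buffer="cccvp" (len 5), cursors c1@3 c2@3 c3@3, authorship 123..
After op 7 (move_right): buffer="cccvp" (len 5), cursors c1@4 c2@4 c3@4, authorship 123..
After op 8 (add_cursor(2)): buffer="cccvp" (len 5), cursors c4@2 c1@4 c2@4 c3@4, authorship 123..
Authorship (.=original, N=cursor N): 1 2 3 . .
Index 3: author = original

Answer: original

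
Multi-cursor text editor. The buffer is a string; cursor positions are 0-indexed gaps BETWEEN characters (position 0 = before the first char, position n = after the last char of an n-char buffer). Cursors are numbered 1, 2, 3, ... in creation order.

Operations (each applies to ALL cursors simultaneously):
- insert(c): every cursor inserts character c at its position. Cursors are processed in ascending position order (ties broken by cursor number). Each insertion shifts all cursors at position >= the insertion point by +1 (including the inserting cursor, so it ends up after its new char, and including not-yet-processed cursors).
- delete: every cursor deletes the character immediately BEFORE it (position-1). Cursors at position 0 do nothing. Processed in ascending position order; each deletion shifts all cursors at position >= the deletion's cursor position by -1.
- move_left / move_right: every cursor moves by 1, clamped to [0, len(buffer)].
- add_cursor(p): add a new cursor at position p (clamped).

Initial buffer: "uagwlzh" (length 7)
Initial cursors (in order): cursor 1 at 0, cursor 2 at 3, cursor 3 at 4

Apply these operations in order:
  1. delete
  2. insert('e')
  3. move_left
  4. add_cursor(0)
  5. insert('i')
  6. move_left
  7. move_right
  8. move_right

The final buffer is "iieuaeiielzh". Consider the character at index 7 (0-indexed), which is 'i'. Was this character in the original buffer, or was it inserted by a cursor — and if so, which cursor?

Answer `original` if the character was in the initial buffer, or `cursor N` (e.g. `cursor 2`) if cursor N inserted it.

After op 1 (delete): buffer="ualzh" (len 5), cursors c1@0 c2@2 c3@2, authorship .....
After op 2 (insert('e')): buffer="euaeelzh" (len 8), cursors c1@1 c2@5 c3@5, authorship 1..23...
After op 3 (move_left): buffer="euaeelzh" (len 8), cursors c1@0 c2@4 c3@4, authorship 1..23...
After op 4 (add_cursor(0)): buffer="euaeelzh" (len 8), cursors c1@0 c4@0 c2@4 c3@4, authorship 1..23...
After op 5 (insert('i')): buffer="iieuaeiielzh" (len 12), cursors c1@2 c4@2 c2@8 c3@8, authorship 141..2233...
After op 6 (move_left): buffer="iieuaeiielzh" (len 12), cursors c1@1 c4@1 c2@7 c3@7, authorship 141..2233...
After op 7 (move_right): buffer="iieuaeiielzh" (len 12), cursors c1@2 c4@2 c2@8 c3@8, authorship 141..2233...
After op 8 (move_right): buffer="iieuaeiielzh" (len 12), cursors c1@3 c4@3 c2@9 c3@9, authorship 141..2233...
Authorship (.=original, N=cursor N): 1 4 1 . . 2 2 3 3 . . .
Index 7: author = 3

Answer: cursor 3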